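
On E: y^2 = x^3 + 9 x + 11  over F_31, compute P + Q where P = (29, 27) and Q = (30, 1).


P != Q, so use the chord formula.
s = (y2 - y1) / (x2 - x1) = (5) / (1) mod 31 = 5
x3 = s^2 - x1 - x2 mod 31 = 5^2 - 29 - 30 = 28
y3 = s (x1 - x3) - y1 mod 31 = 5 * (29 - 28) - 27 = 9

P + Q = (28, 9)


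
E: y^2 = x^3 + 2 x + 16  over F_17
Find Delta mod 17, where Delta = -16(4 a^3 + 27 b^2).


4 a^3 + 27 b^2 = 4*2^3 + 27*16^2 = 32 + 6912 = 6944
Delta = -16 * (6944) = -111104
Delta mod 17 = 8

Delta = 8 (mod 17)


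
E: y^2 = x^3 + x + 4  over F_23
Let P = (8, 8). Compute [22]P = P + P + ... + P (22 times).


k = 22 = 10110_2 (binary, LSB first: 01101)
Double-and-add from P = (8, 8):
  bit 0 = 0: acc unchanged = O
  bit 1 = 1: acc = O + (11, 9) = (11, 9)
  bit 2 = 1: acc = (11, 9) + (9, 11) = (4, 7)
  bit 3 = 0: acc unchanged = (4, 7)
  bit 4 = 1: acc = (4, 7) + (7, 3) = (1, 12)

22P = (1, 12)


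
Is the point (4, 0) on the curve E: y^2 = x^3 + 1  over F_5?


Check whether y^2 = x^3 + 0 x + 1 (mod 5) for (x, y) = (4, 0).
LHS: y^2 = 0^2 mod 5 = 0
RHS: x^3 + 0 x + 1 = 4^3 + 0*4 + 1 mod 5 = 0
LHS = RHS

Yes, on the curve


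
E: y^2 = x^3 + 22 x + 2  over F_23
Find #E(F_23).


For each x in F_23, count y with y^2 = x^3 + 22 x + 2 mod 23:
  x = 0: RHS = 2, y in [5, 18]  -> 2 point(s)
  x = 1: RHS = 2, y in [5, 18]  -> 2 point(s)
  x = 2: RHS = 8, y in [10, 13]  -> 2 point(s)
  x = 3: RHS = 3, y in [7, 16]  -> 2 point(s)
  x = 4: RHS = 16, y in [4, 19]  -> 2 point(s)
  x = 7: RHS = 16, y in [4, 19]  -> 2 point(s)
  x = 8: RHS = 0, y in [0]  -> 1 point(s)
  x = 9: RHS = 9, y in [3, 20]  -> 2 point(s)
  x = 10: RHS = 3, y in [7, 16]  -> 2 point(s)
  x = 12: RHS = 16, y in [4, 19]  -> 2 point(s)
  x = 13: RHS = 1, y in [1, 22]  -> 2 point(s)
  x = 14: RHS = 18, y in [8, 15]  -> 2 point(s)
  x = 15: RHS = 4, y in [2, 21]  -> 2 point(s)
  x = 20: RHS = 1, y in [1, 22]  -> 2 point(s)
  x = 22: RHS = 2, y in [5, 18]  -> 2 point(s)
Affine points: 29. Add the point at infinity: total = 30.

#E(F_23) = 30


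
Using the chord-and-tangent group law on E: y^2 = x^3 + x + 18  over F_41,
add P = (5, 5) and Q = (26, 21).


P != Q, so use the chord formula.
s = (y2 - y1) / (x2 - x1) = (16) / (21) mod 41 = 32
x3 = s^2 - x1 - x2 mod 41 = 32^2 - 5 - 26 = 9
y3 = s (x1 - x3) - y1 mod 41 = 32 * (5 - 9) - 5 = 31

P + Q = (9, 31)


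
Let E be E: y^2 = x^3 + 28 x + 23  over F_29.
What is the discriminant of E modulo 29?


4 a^3 + 27 b^2 = 4*28^3 + 27*23^2 = 87808 + 14283 = 102091
Delta = -16 * (102091) = -1633456
Delta mod 29 = 27

Delta = 27 (mod 29)


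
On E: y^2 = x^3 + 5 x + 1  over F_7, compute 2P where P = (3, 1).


Doubling: s = (3 x1^2 + a) / (2 y1)
s = (3*3^2 + 5) / (2*1) mod 7 = 2
x3 = s^2 - 2 x1 mod 7 = 2^2 - 2*3 = 5
y3 = s (x1 - x3) - y1 mod 7 = 2 * (3 - 5) - 1 = 2

2P = (5, 2)


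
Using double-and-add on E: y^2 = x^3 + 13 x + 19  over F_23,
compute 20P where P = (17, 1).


k = 20 = 10100_2 (binary, LSB first: 00101)
Double-and-add from P = (17, 1):
  bit 0 = 0: acc unchanged = O
  bit 1 = 0: acc unchanged = O
  bit 2 = 1: acc = O + (7, 19) = (7, 19)
  bit 3 = 0: acc unchanged = (7, 19)
  bit 4 = 1: acc = (7, 19) + (5, 18) = (17, 22)

20P = (17, 22)


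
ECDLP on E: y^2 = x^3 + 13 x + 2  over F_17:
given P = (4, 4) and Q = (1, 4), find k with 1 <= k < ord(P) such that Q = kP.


Enumerate multiples of P until we hit Q = (1, 4):
  1P = (4, 4)
  2P = (1, 4)
Match found at i = 2.

k = 2


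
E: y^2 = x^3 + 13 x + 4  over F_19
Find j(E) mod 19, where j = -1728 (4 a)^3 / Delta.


Delta = -16(4 a^3 + 27 b^2) mod 19 = 15
-1728 * (4 a)^3 = -1728 * (4*13)^3 mod 19 = 8
j = 8 * 15^(-1) mod 19 = 17

j = 17 (mod 19)


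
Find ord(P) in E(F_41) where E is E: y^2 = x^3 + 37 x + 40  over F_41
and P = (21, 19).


Compute successive multiples of P until we hit O:
  1P = (21, 19)
  2P = (9, 35)
  3P = (31, 8)
  4P = (39, 9)
  5P = (38, 36)
  6P = (24, 19)
  7P = (37, 22)
  8P = (29, 0)
  ... (continuing to 16P)
  16P = O

ord(P) = 16


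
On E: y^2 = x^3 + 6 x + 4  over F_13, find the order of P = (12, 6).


Compute successive multiples of P until we hit O:
  1P = (12, 6)
  2P = (5, 9)
  3P = (6, 10)
  4P = (7, 8)
  5P = (3, 6)
  6P = (11, 7)
  7P = (4, 12)
  8P = (0, 11)
  ... (continuing to 17P)
  17P = O

ord(P) = 17


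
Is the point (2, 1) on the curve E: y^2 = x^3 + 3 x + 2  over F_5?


Check whether y^2 = x^3 + 3 x + 2 (mod 5) for (x, y) = (2, 1).
LHS: y^2 = 1^2 mod 5 = 1
RHS: x^3 + 3 x + 2 = 2^3 + 3*2 + 2 mod 5 = 1
LHS = RHS

Yes, on the curve


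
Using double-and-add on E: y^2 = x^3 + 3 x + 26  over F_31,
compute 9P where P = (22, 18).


k = 9 = 1001_2 (binary, LSB first: 1001)
Double-and-add from P = (22, 18):
  bit 0 = 1: acc = O + (22, 18) = (22, 18)
  bit 1 = 0: acc unchanged = (22, 18)
  bit 2 = 0: acc unchanged = (22, 18)
  bit 3 = 1: acc = (22, 18) + (10, 8) = (4, 28)

9P = (4, 28)


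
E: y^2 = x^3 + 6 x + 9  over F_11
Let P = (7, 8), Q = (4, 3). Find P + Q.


P != Q, so use the chord formula.
s = (y2 - y1) / (x2 - x1) = (6) / (8) mod 11 = 9
x3 = s^2 - x1 - x2 mod 11 = 9^2 - 7 - 4 = 4
y3 = s (x1 - x3) - y1 mod 11 = 9 * (7 - 4) - 8 = 8

P + Q = (4, 8)


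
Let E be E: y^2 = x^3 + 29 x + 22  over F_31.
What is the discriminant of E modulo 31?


4 a^3 + 27 b^2 = 4*29^3 + 27*22^2 = 97556 + 13068 = 110624
Delta = -16 * (110624) = -1769984
Delta mod 31 = 23

Delta = 23 (mod 31)


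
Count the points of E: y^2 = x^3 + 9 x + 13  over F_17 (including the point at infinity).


For each x in F_17, count y with y^2 = x^3 + 9 x + 13 mod 17:
  x = 0: RHS = 13, y in [8, 9]  -> 2 point(s)
  x = 3: RHS = 16, y in [4, 13]  -> 2 point(s)
  x = 5: RHS = 13, y in [8, 9]  -> 2 point(s)
  x = 8: RHS = 2, y in [6, 11]  -> 2 point(s)
  x = 10: RHS = 15, y in [7, 10]  -> 2 point(s)
  x = 11: RHS = 15, y in [7, 10]  -> 2 point(s)
  x = 12: RHS = 13, y in [8, 9]  -> 2 point(s)
  x = 13: RHS = 15, y in [7, 10]  -> 2 point(s)
  x = 15: RHS = 4, y in [2, 15]  -> 2 point(s)
Affine points: 18. Add the point at infinity: total = 19.

#E(F_17) = 19


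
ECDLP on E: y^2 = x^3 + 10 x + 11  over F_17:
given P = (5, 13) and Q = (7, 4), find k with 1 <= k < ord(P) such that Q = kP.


Enumerate multiples of P until we hit Q = (7, 4):
  1P = (5, 13)
  2P = (7, 4)
Match found at i = 2.

k = 2


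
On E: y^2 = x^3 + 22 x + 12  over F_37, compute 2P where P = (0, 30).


Doubling: s = (3 x1^2 + a) / (2 y1)
s = (3*0^2 + 22) / (2*30) mod 37 = 9
x3 = s^2 - 2 x1 mod 37 = 9^2 - 2*0 = 7
y3 = s (x1 - x3) - y1 mod 37 = 9 * (0 - 7) - 30 = 18

2P = (7, 18)


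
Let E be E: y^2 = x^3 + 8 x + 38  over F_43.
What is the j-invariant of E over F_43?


Delta = -16(4 a^3 + 27 b^2) mod 43 = 34
-1728 * (4 a)^3 = -1728 * (4*8)^3 mod 43 = 27
j = 27 * 34^(-1) mod 43 = 40

j = 40 (mod 43)


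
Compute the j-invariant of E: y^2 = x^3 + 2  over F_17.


Delta = -16(4 a^3 + 27 b^2) mod 17 = 6
-1728 * (4 a)^3 = -1728 * (4*0)^3 mod 17 = 0
j = 0 * 6^(-1) mod 17 = 0

j = 0 (mod 17)


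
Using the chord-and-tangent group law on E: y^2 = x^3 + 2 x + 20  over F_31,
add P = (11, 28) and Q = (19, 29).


P != Q, so use the chord formula.
s = (y2 - y1) / (x2 - x1) = (1) / (8) mod 31 = 4
x3 = s^2 - x1 - x2 mod 31 = 4^2 - 11 - 19 = 17
y3 = s (x1 - x3) - y1 mod 31 = 4 * (11 - 17) - 28 = 10

P + Q = (17, 10)


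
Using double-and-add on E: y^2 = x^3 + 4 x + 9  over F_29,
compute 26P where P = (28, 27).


k = 26 = 11010_2 (binary, LSB first: 01011)
Double-and-add from P = (28, 27):
  bit 0 = 0: acc unchanged = O
  bit 1 = 1: acc = O + (25, 4) = (25, 4)
  bit 2 = 0: acc unchanged = (25, 4)
  bit 3 = 1: acc = (25, 4) + (21, 25) = (16, 14)
  bit 4 = 1: acc = (16, 14) + (0, 26) = (19, 10)

26P = (19, 10)


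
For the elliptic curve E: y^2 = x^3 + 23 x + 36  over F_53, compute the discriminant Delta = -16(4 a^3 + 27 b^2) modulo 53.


4 a^3 + 27 b^2 = 4*23^3 + 27*36^2 = 48668 + 34992 = 83660
Delta = -16 * (83660) = -1338560
Delta mod 53 = 8

Delta = 8 (mod 53)


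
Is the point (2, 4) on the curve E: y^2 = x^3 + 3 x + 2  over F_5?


Check whether y^2 = x^3 + 3 x + 2 (mod 5) for (x, y) = (2, 4).
LHS: y^2 = 4^2 mod 5 = 1
RHS: x^3 + 3 x + 2 = 2^3 + 3*2 + 2 mod 5 = 1
LHS = RHS

Yes, on the curve


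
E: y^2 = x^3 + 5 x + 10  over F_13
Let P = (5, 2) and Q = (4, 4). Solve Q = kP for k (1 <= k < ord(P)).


Enumerate multiples of P until we hit Q = (4, 4):
  1P = (5, 2)
  2P = (0, 7)
  3P = (9, 2)
  4P = (12, 11)
  5P = (8, 9)
  6P = (4, 9)
  7P = (1, 9)
  8P = (6, 3)
  9P = (3, 0)
  10P = (6, 10)
  11P = (1, 4)
  12P = (4, 4)
Match found at i = 12.

k = 12


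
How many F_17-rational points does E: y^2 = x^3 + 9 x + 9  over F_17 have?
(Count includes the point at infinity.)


For each x in F_17, count y with y^2 = x^3 + 9 x + 9 mod 17:
  x = 0: RHS = 9, y in [3, 14]  -> 2 point(s)
  x = 1: RHS = 2, y in [6, 11]  -> 2 point(s)
  x = 2: RHS = 1, y in [1, 16]  -> 2 point(s)
  x = 5: RHS = 9, y in [3, 14]  -> 2 point(s)
  x = 8: RHS = 15, y in [7, 10]  -> 2 point(s)
  x = 12: RHS = 9, y in [3, 14]  -> 2 point(s)
  x = 15: RHS = 0, y in [0]  -> 1 point(s)
  x = 16: RHS = 16, y in [4, 13]  -> 2 point(s)
Affine points: 15. Add the point at infinity: total = 16.

#E(F_17) = 16


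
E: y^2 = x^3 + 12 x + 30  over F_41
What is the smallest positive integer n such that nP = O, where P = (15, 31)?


Compute successive multiples of P until we hit O:
  1P = (15, 31)
  2P = (1, 17)
  3P = (26, 40)
  4P = (21, 20)
  5P = (30, 17)
  6P = (14, 20)
  7P = (10, 24)
  8P = (36, 38)
  ... (continuing to 42P)
  42P = O

ord(P) = 42


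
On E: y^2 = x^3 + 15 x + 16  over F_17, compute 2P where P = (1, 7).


Doubling: s = (3 x1^2 + a) / (2 y1)
s = (3*1^2 + 15) / (2*7) mod 17 = 11
x3 = s^2 - 2 x1 mod 17 = 11^2 - 2*1 = 0
y3 = s (x1 - x3) - y1 mod 17 = 11 * (1 - 0) - 7 = 4

2P = (0, 4)


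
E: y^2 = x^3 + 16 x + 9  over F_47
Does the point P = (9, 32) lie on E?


Check whether y^2 = x^3 + 16 x + 9 (mod 47) for (x, y) = (9, 32).
LHS: y^2 = 32^2 mod 47 = 37
RHS: x^3 + 16 x + 9 = 9^3 + 16*9 + 9 mod 47 = 36
LHS != RHS

No, not on the curve


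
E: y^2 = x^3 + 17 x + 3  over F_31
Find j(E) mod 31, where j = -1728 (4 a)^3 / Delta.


Delta = -16(4 a^3 + 27 b^2) mod 31 = 19
-1728 * (4 a)^3 = -1728 * (4*17)^3 mod 31 = 23
j = 23 * 19^(-1) mod 31 = 11

j = 11 (mod 31)


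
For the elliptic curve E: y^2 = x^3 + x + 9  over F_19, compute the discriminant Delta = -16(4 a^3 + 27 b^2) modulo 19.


4 a^3 + 27 b^2 = 4*1^3 + 27*9^2 = 4 + 2187 = 2191
Delta = -16 * (2191) = -35056
Delta mod 19 = 18

Delta = 18 (mod 19)


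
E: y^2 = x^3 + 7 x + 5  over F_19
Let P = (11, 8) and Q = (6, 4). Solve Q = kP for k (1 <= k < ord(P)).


Enumerate multiples of P until we hit Q = (6, 4):
  1P = (11, 8)
  2P = (6, 15)
  3P = (7, 13)
  4P = (18, 15)
  5P = (10, 12)
  6P = (14, 4)
  7P = (0, 9)
  8P = (0, 10)
  9P = (14, 15)
  10P = (10, 7)
  11P = (18, 4)
  12P = (7, 6)
  13P = (6, 4)
Match found at i = 13.

k = 13


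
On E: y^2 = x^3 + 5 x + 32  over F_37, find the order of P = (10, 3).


Compute successive multiples of P until we hit O:
  1P = (10, 3)
  2P = (10, 34)
  3P = O

ord(P) = 3


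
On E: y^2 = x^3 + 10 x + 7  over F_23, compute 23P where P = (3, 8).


k = 23 = 10111_2 (binary, LSB first: 11101)
Double-and-add from P = (3, 8):
  bit 0 = 1: acc = O + (3, 8) = (3, 8)
  bit 1 = 1: acc = (3, 8) + (21, 5) = (15, 17)
  bit 2 = 1: acc = (15, 17) + (7, 12) = (19, 15)
  bit 3 = 0: acc unchanged = (19, 15)
  bit 4 = 1: acc = (19, 15) + (8, 1) = (21, 18)

23P = (21, 18)


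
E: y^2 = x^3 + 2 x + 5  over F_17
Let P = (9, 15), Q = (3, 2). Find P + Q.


P != Q, so use the chord formula.
s = (y2 - y1) / (x2 - x1) = (4) / (11) mod 17 = 5
x3 = s^2 - x1 - x2 mod 17 = 5^2 - 9 - 3 = 13
y3 = s (x1 - x3) - y1 mod 17 = 5 * (9 - 13) - 15 = 16

P + Q = (13, 16)


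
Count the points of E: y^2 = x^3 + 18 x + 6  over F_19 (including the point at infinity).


For each x in F_19, count y with y^2 = x^3 + 18 x + 6 mod 19:
  x = 0: RHS = 6, y in [5, 14]  -> 2 point(s)
  x = 1: RHS = 6, y in [5, 14]  -> 2 point(s)
  x = 3: RHS = 11, y in [7, 12]  -> 2 point(s)
  x = 4: RHS = 9, y in [3, 16]  -> 2 point(s)
  x = 6: RHS = 7, y in [8, 11]  -> 2 point(s)
  x = 7: RHS = 0, y in [0]  -> 1 point(s)
  x = 8: RHS = 16, y in [4, 15]  -> 2 point(s)
  x = 9: RHS = 4, y in [2, 17]  -> 2 point(s)
  x = 13: RHS = 5, y in [9, 10]  -> 2 point(s)
  x = 14: RHS = 0, y in [0]  -> 1 point(s)
  x = 16: RHS = 1, y in [1, 18]  -> 2 point(s)
  x = 17: RHS = 0, y in [0]  -> 1 point(s)
  x = 18: RHS = 6, y in [5, 14]  -> 2 point(s)
Affine points: 23. Add the point at infinity: total = 24.

#E(F_19) = 24


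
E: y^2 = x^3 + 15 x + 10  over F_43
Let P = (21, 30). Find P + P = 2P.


Doubling: s = (3 x1^2 + a) / (2 y1)
s = (3*21^2 + 15) / (2*30) mod 43 = 18
x3 = s^2 - 2 x1 mod 43 = 18^2 - 2*21 = 24
y3 = s (x1 - x3) - y1 mod 43 = 18 * (21 - 24) - 30 = 2

2P = (24, 2)


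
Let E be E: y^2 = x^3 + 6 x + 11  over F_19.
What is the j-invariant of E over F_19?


Delta = -16(4 a^3 + 27 b^2) mod 19 = 5
-1728 * (4 a)^3 = -1728 * (4*6)^3 mod 19 = 11
j = 11 * 5^(-1) mod 19 = 6

j = 6 (mod 19)


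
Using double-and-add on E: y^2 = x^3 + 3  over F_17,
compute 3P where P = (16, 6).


k = 3 = 11_2 (binary, LSB first: 11)
Double-and-add from P = (16, 6):
  bit 0 = 1: acc = O + (16, 6) = (16, 6)
  bit 1 = 1: acc = (16, 6) + (1, 2) = (4, 4)

3P = (4, 4)


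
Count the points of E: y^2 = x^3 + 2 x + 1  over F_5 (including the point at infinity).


For each x in F_5, count y with y^2 = x^3 + 2 x + 1 mod 5:
  x = 0: RHS = 1, y in [1, 4]  -> 2 point(s)
  x = 1: RHS = 4, y in [2, 3]  -> 2 point(s)
  x = 3: RHS = 4, y in [2, 3]  -> 2 point(s)
Affine points: 6. Add the point at infinity: total = 7.

#E(F_5) = 7


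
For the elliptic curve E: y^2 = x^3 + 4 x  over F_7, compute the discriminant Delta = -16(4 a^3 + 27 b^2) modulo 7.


4 a^3 + 27 b^2 = 4*4^3 + 27*0^2 = 256 + 0 = 256
Delta = -16 * (256) = -4096
Delta mod 7 = 6

Delta = 6 (mod 7)


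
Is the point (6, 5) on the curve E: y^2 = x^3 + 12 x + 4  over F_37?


Check whether y^2 = x^3 + 12 x + 4 (mod 37) for (x, y) = (6, 5).
LHS: y^2 = 5^2 mod 37 = 25
RHS: x^3 + 12 x + 4 = 6^3 + 12*6 + 4 mod 37 = 33
LHS != RHS

No, not on the curve


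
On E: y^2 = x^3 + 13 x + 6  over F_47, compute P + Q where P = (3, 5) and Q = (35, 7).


P != Q, so use the chord formula.
s = (y2 - y1) / (x2 - x1) = (2) / (32) mod 47 = 3
x3 = s^2 - x1 - x2 mod 47 = 3^2 - 3 - 35 = 18
y3 = s (x1 - x3) - y1 mod 47 = 3 * (3 - 18) - 5 = 44

P + Q = (18, 44)


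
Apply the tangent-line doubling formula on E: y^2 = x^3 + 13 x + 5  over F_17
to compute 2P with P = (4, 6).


Doubling: s = (3 x1^2 + a) / (2 y1)
s = (3*4^2 + 13) / (2*6) mod 17 = 15
x3 = s^2 - 2 x1 mod 17 = 15^2 - 2*4 = 13
y3 = s (x1 - x3) - y1 mod 17 = 15 * (4 - 13) - 6 = 12

2P = (13, 12)


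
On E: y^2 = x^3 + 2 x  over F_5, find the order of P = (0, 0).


Compute successive multiples of P until we hit O:
  1P = (0, 0)
  2P = O

ord(P) = 2


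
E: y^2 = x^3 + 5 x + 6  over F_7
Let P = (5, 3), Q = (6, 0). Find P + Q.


P != Q, so use the chord formula.
s = (y2 - y1) / (x2 - x1) = (4) / (1) mod 7 = 4
x3 = s^2 - x1 - x2 mod 7 = 4^2 - 5 - 6 = 5
y3 = s (x1 - x3) - y1 mod 7 = 4 * (5 - 5) - 3 = 4

P + Q = (5, 4)


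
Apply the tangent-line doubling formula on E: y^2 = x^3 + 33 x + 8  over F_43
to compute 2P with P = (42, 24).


Doubling: s = (3 x1^2 + a) / (2 y1)
s = (3*42^2 + 33) / (2*24) mod 43 = 33
x3 = s^2 - 2 x1 mod 43 = 33^2 - 2*42 = 16
y3 = s (x1 - x3) - y1 mod 43 = 33 * (42 - 16) - 24 = 17

2P = (16, 17)


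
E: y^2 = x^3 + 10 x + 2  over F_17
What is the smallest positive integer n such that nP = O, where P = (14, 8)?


Compute successive multiples of P until we hit O:
  1P = (14, 8)
  2P = (15, 12)
  3P = (4, 15)
  4P = (0, 6)
  5P = (11, 7)
  6P = (11, 10)
  7P = (0, 11)
  8P = (4, 2)
  ... (continuing to 11P)
  11P = O

ord(P) = 11


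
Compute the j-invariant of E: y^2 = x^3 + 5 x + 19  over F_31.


Delta = -16(4 a^3 + 27 b^2) mod 31 = 7
-1728 * (4 a)^3 = -1728 * (4*5)^3 mod 31 = 16
j = 16 * 7^(-1) mod 31 = 20

j = 20 (mod 31)


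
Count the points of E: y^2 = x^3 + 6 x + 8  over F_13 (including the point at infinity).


For each x in F_13, count y with y^2 = x^3 + 6 x + 8 mod 13:
  x = 3: RHS = 1, y in [1, 12]  -> 2 point(s)
  x = 6: RHS = 0, y in [0]  -> 1 point(s)
  x = 7: RHS = 3, y in [4, 9]  -> 2 point(s)
  x = 8: RHS = 9, y in [3, 10]  -> 2 point(s)
  x = 11: RHS = 1, y in [1, 12]  -> 2 point(s)
  x = 12: RHS = 1, y in [1, 12]  -> 2 point(s)
Affine points: 11. Add the point at infinity: total = 12.

#E(F_13) = 12


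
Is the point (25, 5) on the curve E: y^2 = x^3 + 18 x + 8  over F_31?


Check whether y^2 = x^3 + 18 x + 8 (mod 31) for (x, y) = (25, 5).
LHS: y^2 = 5^2 mod 31 = 25
RHS: x^3 + 18 x + 8 = 25^3 + 18*25 + 8 mod 31 = 25
LHS = RHS

Yes, on the curve


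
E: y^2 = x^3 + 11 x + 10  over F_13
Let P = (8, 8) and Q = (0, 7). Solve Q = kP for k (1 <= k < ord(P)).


Enumerate multiples of P until we hit Q = (0, 7):
  1P = (8, 8)
  2P = (7, 12)
  3P = (1, 3)
  4P = (0, 7)
Match found at i = 4.

k = 4


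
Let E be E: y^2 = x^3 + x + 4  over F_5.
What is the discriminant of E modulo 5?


4 a^3 + 27 b^2 = 4*1^3 + 27*4^2 = 4 + 432 = 436
Delta = -16 * (436) = -6976
Delta mod 5 = 4

Delta = 4 (mod 5)


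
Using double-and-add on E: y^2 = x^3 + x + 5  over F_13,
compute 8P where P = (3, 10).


k = 8 = 1000_2 (binary, LSB first: 0001)
Double-and-add from P = (3, 10):
  bit 0 = 0: acc unchanged = O
  bit 1 = 0: acc unchanged = O
  bit 2 = 0: acc unchanged = O
  bit 3 = 1: acc = O + (3, 3) = (3, 3)

8P = (3, 3)


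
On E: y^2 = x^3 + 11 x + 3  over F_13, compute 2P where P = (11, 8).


Doubling: s = (3 x1^2 + a) / (2 y1)
s = (3*11^2 + 11) / (2*8) mod 13 = 12
x3 = s^2 - 2 x1 mod 13 = 12^2 - 2*11 = 5
y3 = s (x1 - x3) - y1 mod 13 = 12 * (11 - 5) - 8 = 12

2P = (5, 12)


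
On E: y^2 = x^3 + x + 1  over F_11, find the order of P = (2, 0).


Compute successive multiples of P until we hit O:
  1P = (2, 0)
  2P = O

ord(P) = 2


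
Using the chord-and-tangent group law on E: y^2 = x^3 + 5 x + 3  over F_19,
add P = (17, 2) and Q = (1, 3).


P != Q, so use the chord formula.
s = (y2 - y1) / (x2 - x1) = (1) / (3) mod 19 = 13
x3 = s^2 - x1 - x2 mod 19 = 13^2 - 17 - 1 = 18
y3 = s (x1 - x3) - y1 mod 19 = 13 * (17 - 18) - 2 = 4

P + Q = (18, 4)


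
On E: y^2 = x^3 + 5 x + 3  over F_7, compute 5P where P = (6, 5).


k = 5 = 101_2 (binary, LSB first: 101)
Double-and-add from P = (6, 5):
  bit 0 = 1: acc = O + (6, 5) = (6, 5)
  bit 1 = 0: acc unchanged = (6, 5)
  bit 2 = 1: acc = (6, 5) + (6, 5) = (6, 2)

5P = (6, 2)


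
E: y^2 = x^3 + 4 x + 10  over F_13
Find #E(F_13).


For each x in F_13, count y with y^2 = x^3 + 4 x + 10 mod 13:
  x = 0: RHS = 10, y in [6, 7]  -> 2 point(s)
  x = 2: RHS = 0, y in [0]  -> 1 point(s)
  x = 3: RHS = 10, y in [6, 7]  -> 2 point(s)
  x = 4: RHS = 12, y in [5, 8]  -> 2 point(s)
  x = 5: RHS = 12, y in [5, 8]  -> 2 point(s)
  x = 6: RHS = 3, y in [4, 9]  -> 2 point(s)
  x = 7: RHS = 4, y in [2, 11]  -> 2 point(s)
  x = 10: RHS = 10, y in [6, 7]  -> 2 point(s)
Affine points: 15. Add the point at infinity: total = 16.

#E(F_13) = 16


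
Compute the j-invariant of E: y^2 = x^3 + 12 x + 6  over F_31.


Delta = -16(4 a^3 + 27 b^2) mod 31 = 26
-1728 * (4 a)^3 = -1728 * (4*12)^3 mod 31 = 27
j = 27 * 26^(-1) mod 31 = 7

j = 7 (mod 31)


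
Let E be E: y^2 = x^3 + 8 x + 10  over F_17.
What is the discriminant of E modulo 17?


4 a^3 + 27 b^2 = 4*8^3 + 27*10^2 = 2048 + 2700 = 4748
Delta = -16 * (4748) = -75968
Delta mod 17 = 5

Delta = 5 (mod 17)


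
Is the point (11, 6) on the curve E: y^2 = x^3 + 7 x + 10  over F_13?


Check whether y^2 = x^3 + 7 x + 10 (mod 13) for (x, y) = (11, 6).
LHS: y^2 = 6^2 mod 13 = 10
RHS: x^3 + 7 x + 10 = 11^3 + 7*11 + 10 mod 13 = 1
LHS != RHS

No, not on the curve


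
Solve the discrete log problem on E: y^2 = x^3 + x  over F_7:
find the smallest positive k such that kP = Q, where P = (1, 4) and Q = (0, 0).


Enumerate multiples of P until we hit Q = (0, 0):
  1P = (1, 4)
  2P = (0, 0)
Match found at i = 2.

k = 2


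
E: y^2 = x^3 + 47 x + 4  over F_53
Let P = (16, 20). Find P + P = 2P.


Doubling: s = (3 x1^2 + a) / (2 y1)
s = (3*16^2 + 47) / (2*20) mod 53 = 27
x3 = s^2 - 2 x1 mod 53 = 27^2 - 2*16 = 8
y3 = s (x1 - x3) - y1 mod 53 = 27 * (16 - 8) - 20 = 37

2P = (8, 37)


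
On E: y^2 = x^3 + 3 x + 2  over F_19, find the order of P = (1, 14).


Compute successive multiples of P until we hit O:
  1P = (1, 14)
  2P = (9, 6)
  3P = (10, 14)
  4P = (8, 5)
  5P = (7, 10)
  6P = (3, 0)
  7P = (7, 9)
  8P = (8, 14)
  ... (continuing to 12P)
  12P = O

ord(P) = 12


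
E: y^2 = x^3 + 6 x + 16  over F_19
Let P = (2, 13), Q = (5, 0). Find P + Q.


P != Q, so use the chord formula.
s = (y2 - y1) / (x2 - x1) = (6) / (3) mod 19 = 2
x3 = s^2 - x1 - x2 mod 19 = 2^2 - 2 - 5 = 16
y3 = s (x1 - x3) - y1 mod 19 = 2 * (2 - 16) - 13 = 16

P + Q = (16, 16)


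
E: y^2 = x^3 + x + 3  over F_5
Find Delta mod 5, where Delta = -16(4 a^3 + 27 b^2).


4 a^3 + 27 b^2 = 4*1^3 + 27*3^2 = 4 + 243 = 247
Delta = -16 * (247) = -3952
Delta mod 5 = 3

Delta = 3 (mod 5)


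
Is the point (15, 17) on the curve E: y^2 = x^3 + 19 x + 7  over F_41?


Check whether y^2 = x^3 + 19 x + 7 (mod 41) for (x, y) = (15, 17).
LHS: y^2 = 17^2 mod 41 = 2
RHS: x^3 + 19 x + 7 = 15^3 + 19*15 + 7 mod 41 = 18
LHS != RHS

No, not on the curve


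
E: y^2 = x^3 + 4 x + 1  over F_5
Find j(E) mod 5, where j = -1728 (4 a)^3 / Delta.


Delta = -16(4 a^3 + 27 b^2) mod 5 = 2
-1728 * (4 a)^3 = -1728 * (4*4)^3 mod 5 = 2
j = 2 * 2^(-1) mod 5 = 1

j = 1 (mod 5)


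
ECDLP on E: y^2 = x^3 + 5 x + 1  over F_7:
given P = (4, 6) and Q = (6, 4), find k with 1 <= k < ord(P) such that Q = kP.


Enumerate multiples of P until we hit Q = (6, 4):
  1P = (4, 6)
  2P = (3, 6)
  3P = (0, 1)
  4P = (5, 5)
  5P = (6, 3)
  6P = (1, 0)
  7P = (6, 4)
Match found at i = 7.

k = 7


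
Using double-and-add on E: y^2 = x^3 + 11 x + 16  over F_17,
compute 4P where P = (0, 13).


k = 4 = 100_2 (binary, LSB first: 001)
Double-and-add from P = (0, 13):
  bit 0 = 0: acc unchanged = O
  bit 1 = 0: acc unchanged = O
  bit 2 = 1: acc = O + (0, 4) = (0, 4)

4P = (0, 4)


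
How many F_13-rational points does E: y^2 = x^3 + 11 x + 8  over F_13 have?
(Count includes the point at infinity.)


For each x in F_13, count y with y^2 = x^3 + 11 x + 8 mod 13:
  x = 2: RHS = 12, y in [5, 8]  -> 2 point(s)
  x = 3: RHS = 3, y in [4, 9]  -> 2 point(s)
  x = 4: RHS = 12, y in [5, 8]  -> 2 point(s)
  x = 6: RHS = 4, y in [2, 11]  -> 2 point(s)
  x = 7: RHS = 12, y in [5, 8]  -> 2 point(s)
  x = 8: RHS = 10, y in [6, 7]  -> 2 point(s)
  x = 9: RHS = 4, y in [2, 11]  -> 2 point(s)
  x = 10: RHS = 0, y in [0]  -> 1 point(s)
  x = 11: RHS = 4, y in [2, 11]  -> 2 point(s)
  x = 12: RHS = 9, y in [3, 10]  -> 2 point(s)
Affine points: 19. Add the point at infinity: total = 20.

#E(F_13) = 20


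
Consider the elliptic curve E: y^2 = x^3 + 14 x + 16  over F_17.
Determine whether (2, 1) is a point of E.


Check whether y^2 = x^3 + 14 x + 16 (mod 17) for (x, y) = (2, 1).
LHS: y^2 = 1^2 mod 17 = 1
RHS: x^3 + 14 x + 16 = 2^3 + 14*2 + 16 mod 17 = 1
LHS = RHS

Yes, on the curve


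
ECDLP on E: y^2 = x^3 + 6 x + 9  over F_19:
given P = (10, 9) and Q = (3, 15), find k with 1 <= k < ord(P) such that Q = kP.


Enumerate multiples of P until we hit Q = (3, 15):
  1P = (10, 9)
  2P = (3, 15)
Match found at i = 2.

k = 2


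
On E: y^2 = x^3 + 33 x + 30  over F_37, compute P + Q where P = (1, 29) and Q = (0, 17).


P != Q, so use the chord formula.
s = (y2 - y1) / (x2 - x1) = (25) / (36) mod 37 = 12
x3 = s^2 - x1 - x2 mod 37 = 12^2 - 1 - 0 = 32
y3 = s (x1 - x3) - y1 mod 37 = 12 * (1 - 32) - 29 = 6

P + Q = (32, 6)


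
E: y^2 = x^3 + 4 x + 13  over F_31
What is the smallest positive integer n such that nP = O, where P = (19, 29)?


Compute successive multiples of P until we hit O:
  1P = (19, 29)
  2P = (1, 24)
  3P = (15, 10)
  4P = (6, 25)
  5P = (16, 22)
  6P = (29, 20)
  7P = (30, 15)
  8P = (20, 23)
  ... (continuing to 22P)
  22P = O

ord(P) = 22


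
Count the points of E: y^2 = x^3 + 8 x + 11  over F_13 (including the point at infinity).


For each x in F_13, count y with y^2 = x^3 + 8 x + 11 mod 13:
  x = 2: RHS = 9, y in [3, 10]  -> 2 point(s)
  x = 3: RHS = 10, y in [6, 7]  -> 2 point(s)
  x = 4: RHS = 3, y in [4, 9]  -> 2 point(s)
  x = 10: RHS = 12, y in [5, 8]  -> 2 point(s)
  x = 11: RHS = 0, y in [0]  -> 1 point(s)
Affine points: 9. Add the point at infinity: total = 10.

#E(F_13) = 10


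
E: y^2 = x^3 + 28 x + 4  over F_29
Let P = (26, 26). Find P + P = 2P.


Doubling: s = (3 x1^2 + a) / (2 y1)
s = (3*26^2 + 28) / (2*26) mod 29 = 15
x3 = s^2 - 2 x1 mod 29 = 15^2 - 2*26 = 28
y3 = s (x1 - x3) - y1 mod 29 = 15 * (26 - 28) - 26 = 2

2P = (28, 2)


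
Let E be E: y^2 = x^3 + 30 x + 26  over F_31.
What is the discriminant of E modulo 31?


4 a^3 + 27 b^2 = 4*30^3 + 27*26^2 = 108000 + 18252 = 126252
Delta = -16 * (126252) = -2020032
Delta mod 31 = 21

Delta = 21 (mod 31)


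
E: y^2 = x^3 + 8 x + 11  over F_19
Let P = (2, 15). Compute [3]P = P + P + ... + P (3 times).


k = 3 = 11_2 (binary, LSB first: 11)
Double-and-add from P = (2, 15):
  bit 0 = 1: acc = O + (2, 15) = (2, 15)
  bit 1 = 1: acc = (2, 15) + (7, 7) = (8, 6)

3P = (8, 6)


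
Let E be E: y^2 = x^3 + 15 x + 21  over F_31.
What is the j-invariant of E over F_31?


Delta = -16(4 a^3 + 27 b^2) mod 31 = 22
-1728 * (4 a)^3 = -1728 * (4*15)^3 mod 31 = 29
j = 29 * 22^(-1) mod 31 = 14

j = 14 (mod 31)


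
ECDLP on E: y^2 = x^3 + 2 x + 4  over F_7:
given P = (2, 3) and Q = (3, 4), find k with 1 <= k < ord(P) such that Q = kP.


Enumerate multiples of P until we hit Q = (3, 4):
  1P = (2, 3)
  2P = (3, 4)
Match found at i = 2.

k = 2


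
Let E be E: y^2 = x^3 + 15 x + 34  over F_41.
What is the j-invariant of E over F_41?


Delta = -16(4 a^3 + 27 b^2) mod 41 = 17
-1728 * (4 a)^3 = -1728 * (4*15)^3 mod 41 = 10
j = 10 * 17^(-1) mod 41 = 3

j = 3 (mod 41)


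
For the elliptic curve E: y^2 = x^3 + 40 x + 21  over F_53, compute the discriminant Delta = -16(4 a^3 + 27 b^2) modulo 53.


4 a^3 + 27 b^2 = 4*40^3 + 27*21^2 = 256000 + 11907 = 267907
Delta = -16 * (267907) = -4286512
Delta mod 53 = 22

Delta = 22 (mod 53)


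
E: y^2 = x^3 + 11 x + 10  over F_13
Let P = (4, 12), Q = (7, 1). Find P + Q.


P != Q, so use the chord formula.
s = (y2 - y1) / (x2 - x1) = (2) / (3) mod 13 = 5
x3 = s^2 - x1 - x2 mod 13 = 5^2 - 4 - 7 = 1
y3 = s (x1 - x3) - y1 mod 13 = 5 * (4 - 1) - 12 = 3

P + Q = (1, 3)


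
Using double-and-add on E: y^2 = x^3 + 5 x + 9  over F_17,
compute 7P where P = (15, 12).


k = 7 = 111_2 (binary, LSB first: 111)
Double-and-add from P = (15, 12):
  bit 0 = 1: acc = O + (15, 12) = (15, 12)
  bit 1 = 1: acc = (15, 12) + (4, 5) = (14, 1)
  bit 2 = 1: acc = (14, 1) + (7, 8) = (14, 16)

7P = (14, 16)


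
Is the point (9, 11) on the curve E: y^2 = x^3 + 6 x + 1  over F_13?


Check whether y^2 = x^3 + 6 x + 1 (mod 13) for (x, y) = (9, 11).
LHS: y^2 = 11^2 mod 13 = 4
RHS: x^3 + 6 x + 1 = 9^3 + 6*9 + 1 mod 13 = 4
LHS = RHS

Yes, on the curve


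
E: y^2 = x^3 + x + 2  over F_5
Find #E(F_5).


For each x in F_5, count y with y^2 = x^3 + 1 x + 2 mod 5:
  x = 1: RHS = 4, y in [2, 3]  -> 2 point(s)
  x = 4: RHS = 0, y in [0]  -> 1 point(s)
Affine points: 3. Add the point at infinity: total = 4.

#E(F_5) = 4


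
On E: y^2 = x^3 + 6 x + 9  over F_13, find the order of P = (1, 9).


Compute successive multiples of P until we hit O:
  1P = (1, 9)
  2P = (8, 7)
  3P = (7, 2)
  4P = (6, 12)
  5P = (10, 9)
  6P = (2, 4)
  7P = (9, 5)
  8P = (0, 10)
  ... (continuing to 17P)
  17P = O

ord(P) = 17


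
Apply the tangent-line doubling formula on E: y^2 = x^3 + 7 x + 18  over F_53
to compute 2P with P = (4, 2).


Doubling: s = (3 x1^2 + a) / (2 y1)
s = (3*4^2 + 7) / (2*2) mod 53 = 27
x3 = s^2 - 2 x1 mod 53 = 27^2 - 2*4 = 32
y3 = s (x1 - x3) - y1 mod 53 = 27 * (4 - 32) - 2 = 37

2P = (32, 37)


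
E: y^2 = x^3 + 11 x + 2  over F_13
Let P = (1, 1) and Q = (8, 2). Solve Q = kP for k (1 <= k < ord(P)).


Enumerate multiples of P until we hit Q = (8, 2):
  1P = (1, 1)
  2P = (8, 2)
Match found at i = 2.

k = 2


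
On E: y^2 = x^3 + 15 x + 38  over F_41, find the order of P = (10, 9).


Compute successive multiples of P until we hit O:
  1P = (10, 9)
  2P = (30, 10)
  3P = (5, 22)
  4P = (18, 20)
  5P = (4, 30)
  6P = (29, 37)
  7P = (27, 35)
  8P = (14, 9)
  ... (continuing to 20P)
  20P = O

ord(P) = 20


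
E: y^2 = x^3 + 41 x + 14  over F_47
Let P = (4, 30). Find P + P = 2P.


Doubling: s = (3 x1^2 + a) / (2 y1)
s = (3*4^2 + 41) / (2*30) mod 47 = 43
x3 = s^2 - 2 x1 mod 47 = 43^2 - 2*4 = 8
y3 = s (x1 - x3) - y1 mod 47 = 43 * (4 - 8) - 30 = 33

2P = (8, 33)


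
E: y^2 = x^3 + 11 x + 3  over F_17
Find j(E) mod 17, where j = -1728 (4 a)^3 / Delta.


Delta = -16(4 a^3 + 27 b^2) mod 17 = 8
-1728 * (4 a)^3 = -1728 * (4*11)^3 mod 17 = 16
j = 16 * 8^(-1) mod 17 = 2

j = 2 (mod 17)


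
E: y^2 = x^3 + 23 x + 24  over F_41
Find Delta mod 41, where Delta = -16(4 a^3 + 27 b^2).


4 a^3 + 27 b^2 = 4*23^3 + 27*24^2 = 48668 + 15552 = 64220
Delta = -16 * (64220) = -1027520
Delta mod 41 = 22

Delta = 22 (mod 41)


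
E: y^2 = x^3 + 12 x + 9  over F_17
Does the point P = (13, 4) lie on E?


Check whether y^2 = x^3 + 12 x + 9 (mod 17) for (x, y) = (13, 4).
LHS: y^2 = 4^2 mod 17 = 16
RHS: x^3 + 12 x + 9 = 13^3 + 12*13 + 9 mod 17 = 16
LHS = RHS

Yes, on the curve


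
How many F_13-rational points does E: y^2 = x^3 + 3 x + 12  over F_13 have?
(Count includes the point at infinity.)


For each x in F_13, count y with y^2 = x^3 + 3 x + 12 mod 13:
  x = 0: RHS = 12, y in [5, 8]  -> 2 point(s)
  x = 1: RHS = 3, y in [4, 9]  -> 2 point(s)
  x = 2: RHS = 0, y in [0]  -> 1 point(s)
  x = 3: RHS = 9, y in [3, 10]  -> 2 point(s)
  x = 4: RHS = 10, y in [6, 7]  -> 2 point(s)
  x = 5: RHS = 9, y in [3, 10]  -> 2 point(s)
  x = 6: RHS = 12, y in [5, 8]  -> 2 point(s)
  x = 7: RHS = 12, y in [5, 8]  -> 2 point(s)
  x = 9: RHS = 1, y in [1, 12]  -> 2 point(s)
Affine points: 17. Add the point at infinity: total = 18.

#E(F_13) = 18


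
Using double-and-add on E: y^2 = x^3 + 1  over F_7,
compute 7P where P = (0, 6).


k = 7 = 111_2 (binary, LSB first: 111)
Double-and-add from P = (0, 6):
  bit 0 = 1: acc = O + (0, 6) = (0, 6)
  bit 1 = 1: acc = (0, 6) + (0, 1) = O
  bit 2 = 1: acc = O + (0, 6) = (0, 6)

7P = (0, 6)


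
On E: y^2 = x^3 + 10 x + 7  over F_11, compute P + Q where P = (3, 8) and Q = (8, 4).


P != Q, so use the chord formula.
s = (y2 - y1) / (x2 - x1) = (7) / (5) mod 11 = 8
x3 = s^2 - x1 - x2 mod 11 = 8^2 - 3 - 8 = 9
y3 = s (x1 - x3) - y1 mod 11 = 8 * (3 - 9) - 8 = 10

P + Q = (9, 10)


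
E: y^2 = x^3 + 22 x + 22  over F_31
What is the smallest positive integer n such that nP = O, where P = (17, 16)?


Compute successive multiples of P until we hit O:
  1P = (17, 16)
  2P = (4, 9)
  3P = (29, 30)
  4P = (1, 13)
  5P = (18, 9)
  6P = (14, 25)
  7P = (9, 22)
  8P = (23, 4)
  ... (continuing to 37P)
  37P = O

ord(P) = 37


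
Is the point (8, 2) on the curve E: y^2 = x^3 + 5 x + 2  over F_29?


Check whether y^2 = x^3 + 5 x + 2 (mod 29) for (x, y) = (8, 2).
LHS: y^2 = 2^2 mod 29 = 4
RHS: x^3 + 5 x + 2 = 8^3 + 5*8 + 2 mod 29 = 3
LHS != RHS

No, not on the curve


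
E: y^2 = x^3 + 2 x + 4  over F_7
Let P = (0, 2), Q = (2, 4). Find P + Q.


P != Q, so use the chord formula.
s = (y2 - y1) / (x2 - x1) = (2) / (2) mod 7 = 1
x3 = s^2 - x1 - x2 mod 7 = 1^2 - 0 - 2 = 6
y3 = s (x1 - x3) - y1 mod 7 = 1 * (0 - 6) - 2 = 6

P + Q = (6, 6)


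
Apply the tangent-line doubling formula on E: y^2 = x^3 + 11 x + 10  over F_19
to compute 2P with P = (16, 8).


Doubling: s = (3 x1^2 + a) / (2 y1)
s = (3*16^2 + 11) / (2*8) mod 19 = 0
x3 = s^2 - 2 x1 mod 19 = 0^2 - 2*16 = 6
y3 = s (x1 - x3) - y1 mod 19 = 0 * (16 - 6) - 8 = 11

2P = (6, 11)


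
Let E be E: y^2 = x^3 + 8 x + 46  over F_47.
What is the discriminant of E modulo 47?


4 a^3 + 27 b^2 = 4*8^3 + 27*46^2 = 2048 + 57132 = 59180
Delta = -16 * (59180) = -946880
Delta mod 47 = 29

Delta = 29 (mod 47)


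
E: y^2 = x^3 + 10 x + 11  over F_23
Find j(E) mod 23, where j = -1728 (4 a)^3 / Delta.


Delta = -16(4 a^3 + 27 b^2) mod 23 = 16
-1728 * (4 a)^3 = -1728 * (4*10)^3 mod 23 = 4
j = 4 * 16^(-1) mod 23 = 6

j = 6 (mod 23)


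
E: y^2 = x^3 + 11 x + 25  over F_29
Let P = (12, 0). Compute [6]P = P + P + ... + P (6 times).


k = 6 = 110_2 (binary, LSB first: 011)
Double-and-add from P = (12, 0):
  bit 0 = 0: acc unchanged = O
  bit 1 = 1: acc = O + O = O
  bit 2 = 1: acc = O + O = O

6P = O


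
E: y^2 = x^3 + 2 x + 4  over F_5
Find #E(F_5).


For each x in F_5, count y with y^2 = x^3 + 2 x + 4 mod 5:
  x = 0: RHS = 4, y in [2, 3]  -> 2 point(s)
  x = 2: RHS = 1, y in [1, 4]  -> 2 point(s)
  x = 4: RHS = 1, y in [1, 4]  -> 2 point(s)
Affine points: 6. Add the point at infinity: total = 7.

#E(F_5) = 7


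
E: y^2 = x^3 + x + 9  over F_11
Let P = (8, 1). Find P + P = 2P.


Doubling: s = (3 x1^2 + a) / (2 y1)
s = (3*8^2 + 1) / (2*1) mod 11 = 3
x3 = s^2 - 2 x1 mod 11 = 3^2 - 2*8 = 4
y3 = s (x1 - x3) - y1 mod 11 = 3 * (8 - 4) - 1 = 0

2P = (4, 0)


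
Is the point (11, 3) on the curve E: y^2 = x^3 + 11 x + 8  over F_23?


Check whether y^2 = x^3 + 11 x + 8 (mod 23) for (x, y) = (11, 3).
LHS: y^2 = 3^2 mod 23 = 9
RHS: x^3 + 11 x + 8 = 11^3 + 11*11 + 8 mod 23 = 11
LHS != RHS

No, not on the curve


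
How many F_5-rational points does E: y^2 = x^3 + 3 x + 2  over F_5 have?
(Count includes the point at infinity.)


For each x in F_5, count y with y^2 = x^3 + 3 x + 2 mod 5:
  x = 1: RHS = 1, y in [1, 4]  -> 2 point(s)
  x = 2: RHS = 1, y in [1, 4]  -> 2 point(s)
Affine points: 4. Add the point at infinity: total = 5.

#E(F_5) = 5


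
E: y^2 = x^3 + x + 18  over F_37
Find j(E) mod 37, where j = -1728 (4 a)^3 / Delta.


Delta = -16(4 a^3 + 27 b^2) mod 37 = 13
-1728 * (4 a)^3 = -1728 * (4*1)^3 mod 37 = 1
j = 1 * 13^(-1) mod 37 = 20

j = 20 (mod 37)


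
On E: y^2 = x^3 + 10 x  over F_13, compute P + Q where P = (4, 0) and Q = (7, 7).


P != Q, so use the chord formula.
s = (y2 - y1) / (x2 - x1) = (7) / (3) mod 13 = 11
x3 = s^2 - x1 - x2 mod 13 = 11^2 - 4 - 7 = 6
y3 = s (x1 - x3) - y1 mod 13 = 11 * (4 - 6) - 0 = 4

P + Q = (6, 4)


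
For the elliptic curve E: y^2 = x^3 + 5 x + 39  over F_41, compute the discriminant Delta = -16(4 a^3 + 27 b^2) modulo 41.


4 a^3 + 27 b^2 = 4*5^3 + 27*39^2 = 500 + 41067 = 41567
Delta = -16 * (41567) = -665072
Delta mod 41 = 30

Delta = 30 (mod 41)


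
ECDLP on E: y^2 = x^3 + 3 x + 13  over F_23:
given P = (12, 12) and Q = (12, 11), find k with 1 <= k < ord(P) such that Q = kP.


Enumerate multiples of P until we hit Q = (12, 11):
  1P = (12, 12)
  2P = (3, 16)
  3P = (17, 3)
  4P = (0, 17)
  5P = (19, 12)
  6P = (15, 11)
  7P = (14, 4)
  8P = (13, 15)
  9P = (7, 3)
  10P = (10, 10)
  11P = (2, 21)
  12P = (22, 20)
  13P = (20, 0)
  14P = (22, 3)
  15P = (2, 2)
  16P = (10, 13)
  17P = (7, 20)
  18P = (13, 8)
  19P = (14, 19)
  20P = (15, 12)
  21P = (19, 11)
  22P = (0, 6)
  23P = (17, 20)
  24P = (3, 7)
  25P = (12, 11)
Match found at i = 25.

k = 25


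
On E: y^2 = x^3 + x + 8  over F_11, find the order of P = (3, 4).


Compute successive multiples of P until we hit O:
  1P = (3, 4)
  2P = (9, 8)
  3P = (8, 0)
  4P = (9, 3)
  5P = (3, 7)
  6P = O

ord(P) = 6


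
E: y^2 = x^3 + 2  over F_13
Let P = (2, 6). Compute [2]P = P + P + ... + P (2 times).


k = 2 = 10_2 (binary, LSB first: 01)
Double-and-add from P = (2, 6):
  bit 0 = 0: acc unchanged = O
  bit 1 = 1: acc = O + (10, 12) = (10, 12)

2P = (10, 12)


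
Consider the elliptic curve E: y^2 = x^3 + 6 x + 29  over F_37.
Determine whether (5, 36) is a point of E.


Check whether y^2 = x^3 + 6 x + 29 (mod 37) for (x, y) = (5, 36).
LHS: y^2 = 36^2 mod 37 = 1
RHS: x^3 + 6 x + 29 = 5^3 + 6*5 + 29 mod 37 = 36
LHS != RHS

No, not on the curve


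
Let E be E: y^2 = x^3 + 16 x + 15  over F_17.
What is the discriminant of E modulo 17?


4 a^3 + 27 b^2 = 4*16^3 + 27*15^2 = 16384 + 6075 = 22459
Delta = -16 * (22459) = -359344
Delta mod 17 = 2

Delta = 2 (mod 17)


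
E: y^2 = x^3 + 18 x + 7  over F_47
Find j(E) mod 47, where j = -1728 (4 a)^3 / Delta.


Delta = -16(4 a^3 + 27 b^2) mod 47 = 8
-1728 * (4 a)^3 = -1728 * (4*18)^3 mod 47 = 43
j = 43 * 8^(-1) mod 47 = 23

j = 23 (mod 47)


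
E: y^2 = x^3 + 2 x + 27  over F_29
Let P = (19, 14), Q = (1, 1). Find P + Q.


P != Q, so use the chord formula.
s = (y2 - y1) / (x2 - x1) = (16) / (11) mod 29 = 12
x3 = s^2 - x1 - x2 mod 29 = 12^2 - 19 - 1 = 8
y3 = s (x1 - x3) - y1 mod 29 = 12 * (19 - 8) - 14 = 2

P + Q = (8, 2)


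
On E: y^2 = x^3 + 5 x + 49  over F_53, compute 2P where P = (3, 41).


Doubling: s = (3 x1^2 + a) / (2 y1)
s = (3*3^2 + 5) / (2*41) mod 53 = 34
x3 = s^2 - 2 x1 mod 53 = 34^2 - 2*3 = 37
y3 = s (x1 - x3) - y1 mod 53 = 34 * (3 - 37) - 41 = 22

2P = (37, 22)


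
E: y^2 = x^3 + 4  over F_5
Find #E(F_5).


For each x in F_5, count y with y^2 = x^3 + 0 x + 4 mod 5:
  x = 0: RHS = 4, y in [2, 3]  -> 2 point(s)
  x = 1: RHS = 0, y in [0]  -> 1 point(s)
  x = 3: RHS = 1, y in [1, 4]  -> 2 point(s)
Affine points: 5. Add the point at infinity: total = 6.

#E(F_5) = 6


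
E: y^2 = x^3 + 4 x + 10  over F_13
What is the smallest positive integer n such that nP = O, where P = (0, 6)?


Compute successive multiples of P until we hit O:
  1P = (0, 6)
  2P = (3, 6)
  3P = (10, 7)
  4P = (6, 9)
  5P = (4, 5)
  6P = (5, 5)
  7P = (7, 11)
  8P = (2, 0)
  ... (continuing to 16P)
  16P = O

ord(P) = 16


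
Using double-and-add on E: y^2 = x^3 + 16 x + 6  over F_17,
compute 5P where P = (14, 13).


k = 5 = 101_2 (binary, LSB first: 101)
Double-and-add from P = (14, 13):
  bit 0 = 1: acc = O + (14, 13) = (14, 13)
  bit 1 = 0: acc unchanged = (14, 13)
  bit 2 = 1: acc = (14, 13) + (7, 6) = (14, 4)

5P = (14, 4)


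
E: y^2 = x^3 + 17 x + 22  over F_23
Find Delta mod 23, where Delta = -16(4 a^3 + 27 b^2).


4 a^3 + 27 b^2 = 4*17^3 + 27*22^2 = 19652 + 13068 = 32720
Delta = -16 * (32720) = -523520
Delta mod 23 = 6

Delta = 6 (mod 23)


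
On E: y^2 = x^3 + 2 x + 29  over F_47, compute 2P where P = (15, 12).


Doubling: s = (3 x1^2 + a) / (2 y1)
s = (3*15^2 + 2) / (2*12) mod 47 = 38
x3 = s^2 - 2 x1 mod 47 = 38^2 - 2*15 = 4
y3 = s (x1 - x3) - y1 mod 47 = 38 * (15 - 4) - 12 = 30

2P = (4, 30)


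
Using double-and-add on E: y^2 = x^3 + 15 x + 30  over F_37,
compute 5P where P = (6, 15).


k = 5 = 101_2 (binary, LSB first: 101)
Double-and-add from P = (6, 15):
  bit 0 = 1: acc = O + (6, 15) = (6, 15)
  bit 1 = 0: acc unchanged = (6, 15)
  bit 2 = 1: acc = (6, 15) + (25, 34) = (7, 21)

5P = (7, 21)


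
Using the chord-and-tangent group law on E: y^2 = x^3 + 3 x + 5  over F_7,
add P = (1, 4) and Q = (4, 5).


P != Q, so use the chord formula.
s = (y2 - y1) / (x2 - x1) = (1) / (3) mod 7 = 5
x3 = s^2 - x1 - x2 mod 7 = 5^2 - 1 - 4 = 6
y3 = s (x1 - x3) - y1 mod 7 = 5 * (1 - 6) - 4 = 6

P + Q = (6, 6)


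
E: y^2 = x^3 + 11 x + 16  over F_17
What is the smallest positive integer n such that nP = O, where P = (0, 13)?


Compute successive multiples of P until we hit O:
  1P = (0, 13)
  2P = (8, 15)
  3P = (8, 2)
  4P = (0, 4)
  5P = O

ord(P) = 5


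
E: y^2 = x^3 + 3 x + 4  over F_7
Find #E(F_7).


For each x in F_7, count y with y^2 = x^3 + 3 x + 4 mod 7:
  x = 0: RHS = 4, y in [2, 5]  -> 2 point(s)
  x = 1: RHS = 1, y in [1, 6]  -> 2 point(s)
  x = 2: RHS = 4, y in [2, 5]  -> 2 point(s)
  x = 5: RHS = 4, y in [2, 5]  -> 2 point(s)
  x = 6: RHS = 0, y in [0]  -> 1 point(s)
Affine points: 9. Add the point at infinity: total = 10.

#E(F_7) = 10
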